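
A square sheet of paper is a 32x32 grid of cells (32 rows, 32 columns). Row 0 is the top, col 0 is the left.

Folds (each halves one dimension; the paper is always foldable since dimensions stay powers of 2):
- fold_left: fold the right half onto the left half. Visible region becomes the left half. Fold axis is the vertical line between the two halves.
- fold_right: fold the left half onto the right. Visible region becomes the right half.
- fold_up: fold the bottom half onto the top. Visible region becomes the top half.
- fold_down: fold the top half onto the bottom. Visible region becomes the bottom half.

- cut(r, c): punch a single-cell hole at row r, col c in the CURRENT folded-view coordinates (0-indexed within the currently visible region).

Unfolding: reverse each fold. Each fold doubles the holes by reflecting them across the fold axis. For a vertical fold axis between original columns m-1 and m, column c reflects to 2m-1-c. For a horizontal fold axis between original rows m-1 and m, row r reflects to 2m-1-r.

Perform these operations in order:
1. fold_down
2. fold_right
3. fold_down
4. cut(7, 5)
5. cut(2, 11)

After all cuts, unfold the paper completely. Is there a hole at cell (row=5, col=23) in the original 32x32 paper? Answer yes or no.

Answer: no

Derivation:
Op 1 fold_down: fold axis h@16; visible region now rows[16,32) x cols[0,32) = 16x32
Op 2 fold_right: fold axis v@16; visible region now rows[16,32) x cols[16,32) = 16x16
Op 3 fold_down: fold axis h@24; visible region now rows[24,32) x cols[16,32) = 8x16
Op 4 cut(7, 5): punch at orig (31,21); cuts so far [(31, 21)]; region rows[24,32) x cols[16,32) = 8x16
Op 5 cut(2, 11): punch at orig (26,27); cuts so far [(26, 27), (31, 21)]; region rows[24,32) x cols[16,32) = 8x16
Unfold 1 (reflect across h@24): 4 holes -> [(16, 21), (21, 27), (26, 27), (31, 21)]
Unfold 2 (reflect across v@16): 8 holes -> [(16, 10), (16, 21), (21, 4), (21, 27), (26, 4), (26, 27), (31, 10), (31, 21)]
Unfold 3 (reflect across h@16): 16 holes -> [(0, 10), (0, 21), (5, 4), (5, 27), (10, 4), (10, 27), (15, 10), (15, 21), (16, 10), (16, 21), (21, 4), (21, 27), (26, 4), (26, 27), (31, 10), (31, 21)]
Holes: [(0, 10), (0, 21), (5, 4), (5, 27), (10, 4), (10, 27), (15, 10), (15, 21), (16, 10), (16, 21), (21, 4), (21, 27), (26, 4), (26, 27), (31, 10), (31, 21)]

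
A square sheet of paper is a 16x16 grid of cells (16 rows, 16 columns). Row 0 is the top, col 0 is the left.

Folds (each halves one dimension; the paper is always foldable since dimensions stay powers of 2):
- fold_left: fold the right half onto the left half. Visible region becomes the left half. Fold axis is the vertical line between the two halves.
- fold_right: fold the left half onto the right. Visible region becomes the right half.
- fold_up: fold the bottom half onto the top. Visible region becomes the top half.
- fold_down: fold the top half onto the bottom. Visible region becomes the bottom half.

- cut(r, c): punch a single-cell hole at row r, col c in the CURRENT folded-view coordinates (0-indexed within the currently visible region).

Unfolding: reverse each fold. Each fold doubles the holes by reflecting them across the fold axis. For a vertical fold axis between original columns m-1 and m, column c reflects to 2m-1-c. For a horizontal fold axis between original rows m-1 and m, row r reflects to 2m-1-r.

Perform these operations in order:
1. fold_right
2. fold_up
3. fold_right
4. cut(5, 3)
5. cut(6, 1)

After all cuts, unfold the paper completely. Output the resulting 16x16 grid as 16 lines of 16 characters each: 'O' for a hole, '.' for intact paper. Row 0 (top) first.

Answer: ................
................
................
................
................
O......OO......O
..O..O....O..O..
................
................
..O..O....O..O..
O......OO......O
................
................
................
................
................

Derivation:
Op 1 fold_right: fold axis v@8; visible region now rows[0,16) x cols[8,16) = 16x8
Op 2 fold_up: fold axis h@8; visible region now rows[0,8) x cols[8,16) = 8x8
Op 3 fold_right: fold axis v@12; visible region now rows[0,8) x cols[12,16) = 8x4
Op 4 cut(5, 3): punch at orig (5,15); cuts so far [(5, 15)]; region rows[0,8) x cols[12,16) = 8x4
Op 5 cut(6, 1): punch at orig (6,13); cuts so far [(5, 15), (6, 13)]; region rows[0,8) x cols[12,16) = 8x4
Unfold 1 (reflect across v@12): 4 holes -> [(5, 8), (5, 15), (6, 10), (6, 13)]
Unfold 2 (reflect across h@8): 8 holes -> [(5, 8), (5, 15), (6, 10), (6, 13), (9, 10), (9, 13), (10, 8), (10, 15)]
Unfold 3 (reflect across v@8): 16 holes -> [(5, 0), (5, 7), (5, 8), (5, 15), (6, 2), (6, 5), (6, 10), (6, 13), (9, 2), (9, 5), (9, 10), (9, 13), (10, 0), (10, 7), (10, 8), (10, 15)]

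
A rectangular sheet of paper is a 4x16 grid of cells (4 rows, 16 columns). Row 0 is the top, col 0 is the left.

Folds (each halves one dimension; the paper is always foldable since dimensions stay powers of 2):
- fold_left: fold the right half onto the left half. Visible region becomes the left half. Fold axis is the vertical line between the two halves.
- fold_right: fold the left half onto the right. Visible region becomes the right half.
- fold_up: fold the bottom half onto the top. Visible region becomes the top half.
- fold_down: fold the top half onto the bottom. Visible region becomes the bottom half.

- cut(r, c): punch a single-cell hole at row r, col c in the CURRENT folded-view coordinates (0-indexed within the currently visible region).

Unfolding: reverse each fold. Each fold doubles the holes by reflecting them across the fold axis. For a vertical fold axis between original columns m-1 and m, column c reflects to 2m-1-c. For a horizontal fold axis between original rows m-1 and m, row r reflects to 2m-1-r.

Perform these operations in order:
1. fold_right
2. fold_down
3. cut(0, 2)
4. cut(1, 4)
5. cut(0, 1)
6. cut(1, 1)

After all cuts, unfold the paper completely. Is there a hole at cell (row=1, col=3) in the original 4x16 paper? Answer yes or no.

Op 1 fold_right: fold axis v@8; visible region now rows[0,4) x cols[8,16) = 4x8
Op 2 fold_down: fold axis h@2; visible region now rows[2,4) x cols[8,16) = 2x8
Op 3 cut(0, 2): punch at orig (2,10); cuts so far [(2, 10)]; region rows[2,4) x cols[8,16) = 2x8
Op 4 cut(1, 4): punch at orig (3,12); cuts so far [(2, 10), (3, 12)]; region rows[2,4) x cols[8,16) = 2x8
Op 5 cut(0, 1): punch at orig (2,9); cuts so far [(2, 9), (2, 10), (3, 12)]; region rows[2,4) x cols[8,16) = 2x8
Op 6 cut(1, 1): punch at orig (3,9); cuts so far [(2, 9), (2, 10), (3, 9), (3, 12)]; region rows[2,4) x cols[8,16) = 2x8
Unfold 1 (reflect across h@2): 8 holes -> [(0, 9), (0, 12), (1, 9), (1, 10), (2, 9), (2, 10), (3, 9), (3, 12)]
Unfold 2 (reflect across v@8): 16 holes -> [(0, 3), (0, 6), (0, 9), (0, 12), (1, 5), (1, 6), (1, 9), (1, 10), (2, 5), (2, 6), (2, 9), (2, 10), (3, 3), (3, 6), (3, 9), (3, 12)]
Holes: [(0, 3), (0, 6), (0, 9), (0, 12), (1, 5), (1, 6), (1, 9), (1, 10), (2, 5), (2, 6), (2, 9), (2, 10), (3, 3), (3, 6), (3, 9), (3, 12)]

Answer: no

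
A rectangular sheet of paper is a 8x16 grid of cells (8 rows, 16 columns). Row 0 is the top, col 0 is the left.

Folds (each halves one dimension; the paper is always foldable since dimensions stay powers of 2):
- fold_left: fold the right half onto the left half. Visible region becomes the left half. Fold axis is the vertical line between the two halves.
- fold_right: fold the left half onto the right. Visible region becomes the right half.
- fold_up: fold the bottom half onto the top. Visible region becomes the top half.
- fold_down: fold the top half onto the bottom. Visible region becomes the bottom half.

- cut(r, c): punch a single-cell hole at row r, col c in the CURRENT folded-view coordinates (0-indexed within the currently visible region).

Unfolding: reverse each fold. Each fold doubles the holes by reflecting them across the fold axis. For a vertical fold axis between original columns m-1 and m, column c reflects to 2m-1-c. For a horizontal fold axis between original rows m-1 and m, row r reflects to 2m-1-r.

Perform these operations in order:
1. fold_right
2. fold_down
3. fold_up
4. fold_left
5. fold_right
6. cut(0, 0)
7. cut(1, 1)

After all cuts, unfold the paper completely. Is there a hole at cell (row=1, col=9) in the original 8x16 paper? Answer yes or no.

Answer: no

Derivation:
Op 1 fold_right: fold axis v@8; visible region now rows[0,8) x cols[8,16) = 8x8
Op 2 fold_down: fold axis h@4; visible region now rows[4,8) x cols[8,16) = 4x8
Op 3 fold_up: fold axis h@6; visible region now rows[4,6) x cols[8,16) = 2x8
Op 4 fold_left: fold axis v@12; visible region now rows[4,6) x cols[8,12) = 2x4
Op 5 fold_right: fold axis v@10; visible region now rows[4,6) x cols[10,12) = 2x2
Op 6 cut(0, 0): punch at orig (4,10); cuts so far [(4, 10)]; region rows[4,6) x cols[10,12) = 2x2
Op 7 cut(1, 1): punch at orig (5,11); cuts so far [(4, 10), (5, 11)]; region rows[4,6) x cols[10,12) = 2x2
Unfold 1 (reflect across v@10): 4 holes -> [(4, 9), (4, 10), (5, 8), (5, 11)]
Unfold 2 (reflect across v@12): 8 holes -> [(4, 9), (4, 10), (4, 13), (4, 14), (5, 8), (5, 11), (5, 12), (5, 15)]
Unfold 3 (reflect across h@6): 16 holes -> [(4, 9), (4, 10), (4, 13), (4, 14), (5, 8), (5, 11), (5, 12), (5, 15), (6, 8), (6, 11), (6, 12), (6, 15), (7, 9), (7, 10), (7, 13), (7, 14)]
Unfold 4 (reflect across h@4): 32 holes -> [(0, 9), (0, 10), (0, 13), (0, 14), (1, 8), (1, 11), (1, 12), (1, 15), (2, 8), (2, 11), (2, 12), (2, 15), (3, 9), (3, 10), (3, 13), (3, 14), (4, 9), (4, 10), (4, 13), (4, 14), (5, 8), (5, 11), (5, 12), (5, 15), (6, 8), (6, 11), (6, 12), (6, 15), (7, 9), (7, 10), (7, 13), (7, 14)]
Unfold 5 (reflect across v@8): 64 holes -> [(0, 1), (0, 2), (0, 5), (0, 6), (0, 9), (0, 10), (0, 13), (0, 14), (1, 0), (1, 3), (1, 4), (1, 7), (1, 8), (1, 11), (1, 12), (1, 15), (2, 0), (2, 3), (2, 4), (2, 7), (2, 8), (2, 11), (2, 12), (2, 15), (3, 1), (3, 2), (3, 5), (3, 6), (3, 9), (3, 10), (3, 13), (3, 14), (4, 1), (4, 2), (4, 5), (4, 6), (4, 9), (4, 10), (4, 13), (4, 14), (5, 0), (5, 3), (5, 4), (5, 7), (5, 8), (5, 11), (5, 12), (5, 15), (6, 0), (6, 3), (6, 4), (6, 7), (6, 8), (6, 11), (6, 12), (6, 15), (7, 1), (7, 2), (7, 5), (7, 6), (7, 9), (7, 10), (7, 13), (7, 14)]
Holes: [(0, 1), (0, 2), (0, 5), (0, 6), (0, 9), (0, 10), (0, 13), (0, 14), (1, 0), (1, 3), (1, 4), (1, 7), (1, 8), (1, 11), (1, 12), (1, 15), (2, 0), (2, 3), (2, 4), (2, 7), (2, 8), (2, 11), (2, 12), (2, 15), (3, 1), (3, 2), (3, 5), (3, 6), (3, 9), (3, 10), (3, 13), (3, 14), (4, 1), (4, 2), (4, 5), (4, 6), (4, 9), (4, 10), (4, 13), (4, 14), (5, 0), (5, 3), (5, 4), (5, 7), (5, 8), (5, 11), (5, 12), (5, 15), (6, 0), (6, 3), (6, 4), (6, 7), (6, 8), (6, 11), (6, 12), (6, 15), (7, 1), (7, 2), (7, 5), (7, 6), (7, 9), (7, 10), (7, 13), (7, 14)]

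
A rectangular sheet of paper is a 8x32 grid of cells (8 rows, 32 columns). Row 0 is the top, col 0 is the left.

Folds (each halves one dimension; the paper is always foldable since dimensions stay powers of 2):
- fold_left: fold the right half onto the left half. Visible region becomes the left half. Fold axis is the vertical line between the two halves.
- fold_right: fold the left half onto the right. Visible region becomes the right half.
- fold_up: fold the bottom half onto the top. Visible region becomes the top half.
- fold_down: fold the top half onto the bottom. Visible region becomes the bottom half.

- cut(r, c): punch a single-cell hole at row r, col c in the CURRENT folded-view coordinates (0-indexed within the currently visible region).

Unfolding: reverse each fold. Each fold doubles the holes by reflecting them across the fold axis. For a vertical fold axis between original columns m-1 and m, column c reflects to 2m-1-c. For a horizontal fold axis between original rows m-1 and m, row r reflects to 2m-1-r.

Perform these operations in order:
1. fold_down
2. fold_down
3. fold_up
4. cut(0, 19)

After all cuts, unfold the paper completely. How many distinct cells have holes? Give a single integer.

Op 1 fold_down: fold axis h@4; visible region now rows[4,8) x cols[0,32) = 4x32
Op 2 fold_down: fold axis h@6; visible region now rows[6,8) x cols[0,32) = 2x32
Op 3 fold_up: fold axis h@7; visible region now rows[6,7) x cols[0,32) = 1x32
Op 4 cut(0, 19): punch at orig (6,19); cuts so far [(6, 19)]; region rows[6,7) x cols[0,32) = 1x32
Unfold 1 (reflect across h@7): 2 holes -> [(6, 19), (7, 19)]
Unfold 2 (reflect across h@6): 4 holes -> [(4, 19), (5, 19), (6, 19), (7, 19)]
Unfold 3 (reflect across h@4): 8 holes -> [(0, 19), (1, 19), (2, 19), (3, 19), (4, 19), (5, 19), (6, 19), (7, 19)]

Answer: 8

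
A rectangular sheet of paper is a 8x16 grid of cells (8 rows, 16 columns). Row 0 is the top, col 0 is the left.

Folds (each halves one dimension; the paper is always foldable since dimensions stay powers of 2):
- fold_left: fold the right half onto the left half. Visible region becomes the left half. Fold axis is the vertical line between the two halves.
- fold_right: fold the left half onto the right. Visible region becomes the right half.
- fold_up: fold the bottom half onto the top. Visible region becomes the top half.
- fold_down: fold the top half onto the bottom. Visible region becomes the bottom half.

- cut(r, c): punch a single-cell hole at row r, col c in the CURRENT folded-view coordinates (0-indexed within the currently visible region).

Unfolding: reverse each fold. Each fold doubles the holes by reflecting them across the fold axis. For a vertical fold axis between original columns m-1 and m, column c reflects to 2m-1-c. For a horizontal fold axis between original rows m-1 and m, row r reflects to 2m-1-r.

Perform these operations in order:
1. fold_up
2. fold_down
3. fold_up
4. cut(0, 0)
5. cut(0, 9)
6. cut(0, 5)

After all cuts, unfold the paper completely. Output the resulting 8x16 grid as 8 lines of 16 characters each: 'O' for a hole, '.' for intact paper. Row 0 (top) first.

Answer: O....O...O......
O....O...O......
O....O...O......
O....O...O......
O....O...O......
O....O...O......
O....O...O......
O....O...O......

Derivation:
Op 1 fold_up: fold axis h@4; visible region now rows[0,4) x cols[0,16) = 4x16
Op 2 fold_down: fold axis h@2; visible region now rows[2,4) x cols[0,16) = 2x16
Op 3 fold_up: fold axis h@3; visible region now rows[2,3) x cols[0,16) = 1x16
Op 4 cut(0, 0): punch at orig (2,0); cuts so far [(2, 0)]; region rows[2,3) x cols[0,16) = 1x16
Op 5 cut(0, 9): punch at orig (2,9); cuts so far [(2, 0), (2, 9)]; region rows[2,3) x cols[0,16) = 1x16
Op 6 cut(0, 5): punch at orig (2,5); cuts so far [(2, 0), (2, 5), (2, 9)]; region rows[2,3) x cols[0,16) = 1x16
Unfold 1 (reflect across h@3): 6 holes -> [(2, 0), (2, 5), (2, 9), (3, 0), (3, 5), (3, 9)]
Unfold 2 (reflect across h@2): 12 holes -> [(0, 0), (0, 5), (0, 9), (1, 0), (1, 5), (1, 9), (2, 0), (2, 5), (2, 9), (3, 0), (3, 5), (3, 9)]
Unfold 3 (reflect across h@4): 24 holes -> [(0, 0), (0, 5), (0, 9), (1, 0), (1, 5), (1, 9), (2, 0), (2, 5), (2, 9), (3, 0), (3, 5), (3, 9), (4, 0), (4, 5), (4, 9), (5, 0), (5, 5), (5, 9), (6, 0), (6, 5), (6, 9), (7, 0), (7, 5), (7, 9)]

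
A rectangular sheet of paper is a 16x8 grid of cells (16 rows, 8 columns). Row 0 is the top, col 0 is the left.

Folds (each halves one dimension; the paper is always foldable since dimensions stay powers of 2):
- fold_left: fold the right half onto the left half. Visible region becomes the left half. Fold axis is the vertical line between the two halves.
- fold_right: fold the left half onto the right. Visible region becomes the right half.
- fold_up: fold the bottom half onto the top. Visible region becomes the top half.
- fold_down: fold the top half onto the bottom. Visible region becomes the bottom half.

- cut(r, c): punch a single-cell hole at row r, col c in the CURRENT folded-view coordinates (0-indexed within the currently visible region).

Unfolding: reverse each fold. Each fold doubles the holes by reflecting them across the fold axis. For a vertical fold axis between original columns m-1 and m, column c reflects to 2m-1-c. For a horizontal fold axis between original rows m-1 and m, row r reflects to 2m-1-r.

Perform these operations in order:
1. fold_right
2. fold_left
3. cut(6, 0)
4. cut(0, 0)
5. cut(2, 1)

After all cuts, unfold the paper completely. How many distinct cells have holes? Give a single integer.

Op 1 fold_right: fold axis v@4; visible region now rows[0,16) x cols[4,8) = 16x4
Op 2 fold_left: fold axis v@6; visible region now rows[0,16) x cols[4,6) = 16x2
Op 3 cut(6, 0): punch at orig (6,4); cuts so far [(6, 4)]; region rows[0,16) x cols[4,6) = 16x2
Op 4 cut(0, 0): punch at orig (0,4); cuts so far [(0, 4), (6, 4)]; region rows[0,16) x cols[4,6) = 16x2
Op 5 cut(2, 1): punch at orig (2,5); cuts so far [(0, 4), (2, 5), (6, 4)]; region rows[0,16) x cols[4,6) = 16x2
Unfold 1 (reflect across v@6): 6 holes -> [(0, 4), (0, 7), (2, 5), (2, 6), (6, 4), (6, 7)]
Unfold 2 (reflect across v@4): 12 holes -> [(0, 0), (0, 3), (0, 4), (0, 7), (2, 1), (2, 2), (2, 5), (2, 6), (6, 0), (6, 3), (6, 4), (6, 7)]

Answer: 12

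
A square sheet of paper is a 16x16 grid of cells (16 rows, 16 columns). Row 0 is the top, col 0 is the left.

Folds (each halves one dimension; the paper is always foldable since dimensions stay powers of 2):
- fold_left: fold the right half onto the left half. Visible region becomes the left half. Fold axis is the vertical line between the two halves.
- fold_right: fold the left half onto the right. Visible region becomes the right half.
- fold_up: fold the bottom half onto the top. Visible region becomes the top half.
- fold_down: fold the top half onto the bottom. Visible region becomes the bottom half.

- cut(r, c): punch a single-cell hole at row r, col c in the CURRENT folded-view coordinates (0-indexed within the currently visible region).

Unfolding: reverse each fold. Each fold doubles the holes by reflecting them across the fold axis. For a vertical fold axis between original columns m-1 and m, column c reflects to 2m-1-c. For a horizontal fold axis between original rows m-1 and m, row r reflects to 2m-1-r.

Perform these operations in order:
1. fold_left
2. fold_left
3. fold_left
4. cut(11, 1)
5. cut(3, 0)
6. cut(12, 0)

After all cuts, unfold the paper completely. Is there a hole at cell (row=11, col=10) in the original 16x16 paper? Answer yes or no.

Answer: yes

Derivation:
Op 1 fold_left: fold axis v@8; visible region now rows[0,16) x cols[0,8) = 16x8
Op 2 fold_left: fold axis v@4; visible region now rows[0,16) x cols[0,4) = 16x4
Op 3 fold_left: fold axis v@2; visible region now rows[0,16) x cols[0,2) = 16x2
Op 4 cut(11, 1): punch at orig (11,1); cuts so far [(11, 1)]; region rows[0,16) x cols[0,2) = 16x2
Op 5 cut(3, 0): punch at orig (3,0); cuts so far [(3, 0), (11, 1)]; region rows[0,16) x cols[0,2) = 16x2
Op 6 cut(12, 0): punch at orig (12,0); cuts so far [(3, 0), (11, 1), (12, 0)]; region rows[0,16) x cols[0,2) = 16x2
Unfold 1 (reflect across v@2): 6 holes -> [(3, 0), (3, 3), (11, 1), (11, 2), (12, 0), (12, 3)]
Unfold 2 (reflect across v@4): 12 holes -> [(3, 0), (3, 3), (3, 4), (3, 7), (11, 1), (11, 2), (11, 5), (11, 6), (12, 0), (12, 3), (12, 4), (12, 7)]
Unfold 3 (reflect across v@8): 24 holes -> [(3, 0), (3, 3), (3, 4), (3, 7), (3, 8), (3, 11), (3, 12), (3, 15), (11, 1), (11, 2), (11, 5), (11, 6), (11, 9), (11, 10), (11, 13), (11, 14), (12, 0), (12, 3), (12, 4), (12, 7), (12, 8), (12, 11), (12, 12), (12, 15)]
Holes: [(3, 0), (3, 3), (3, 4), (3, 7), (3, 8), (3, 11), (3, 12), (3, 15), (11, 1), (11, 2), (11, 5), (11, 6), (11, 9), (11, 10), (11, 13), (11, 14), (12, 0), (12, 3), (12, 4), (12, 7), (12, 8), (12, 11), (12, 12), (12, 15)]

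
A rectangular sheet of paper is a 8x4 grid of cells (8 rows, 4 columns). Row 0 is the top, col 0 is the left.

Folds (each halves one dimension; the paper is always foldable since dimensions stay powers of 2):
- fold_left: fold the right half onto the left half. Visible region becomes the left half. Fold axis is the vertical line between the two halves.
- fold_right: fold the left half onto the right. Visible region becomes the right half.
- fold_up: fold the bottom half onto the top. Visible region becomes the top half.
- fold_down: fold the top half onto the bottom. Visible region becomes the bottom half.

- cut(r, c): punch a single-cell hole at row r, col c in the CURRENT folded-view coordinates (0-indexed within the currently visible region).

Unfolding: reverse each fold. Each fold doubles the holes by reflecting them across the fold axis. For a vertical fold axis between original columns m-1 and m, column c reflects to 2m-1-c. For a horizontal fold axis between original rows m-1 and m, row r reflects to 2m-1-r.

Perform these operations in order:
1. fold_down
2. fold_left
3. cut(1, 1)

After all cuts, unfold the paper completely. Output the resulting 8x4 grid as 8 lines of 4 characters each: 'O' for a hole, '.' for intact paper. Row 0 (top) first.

Op 1 fold_down: fold axis h@4; visible region now rows[4,8) x cols[0,4) = 4x4
Op 2 fold_left: fold axis v@2; visible region now rows[4,8) x cols[0,2) = 4x2
Op 3 cut(1, 1): punch at orig (5,1); cuts so far [(5, 1)]; region rows[4,8) x cols[0,2) = 4x2
Unfold 1 (reflect across v@2): 2 holes -> [(5, 1), (5, 2)]
Unfold 2 (reflect across h@4): 4 holes -> [(2, 1), (2, 2), (5, 1), (5, 2)]

Answer: ....
....
.OO.
....
....
.OO.
....
....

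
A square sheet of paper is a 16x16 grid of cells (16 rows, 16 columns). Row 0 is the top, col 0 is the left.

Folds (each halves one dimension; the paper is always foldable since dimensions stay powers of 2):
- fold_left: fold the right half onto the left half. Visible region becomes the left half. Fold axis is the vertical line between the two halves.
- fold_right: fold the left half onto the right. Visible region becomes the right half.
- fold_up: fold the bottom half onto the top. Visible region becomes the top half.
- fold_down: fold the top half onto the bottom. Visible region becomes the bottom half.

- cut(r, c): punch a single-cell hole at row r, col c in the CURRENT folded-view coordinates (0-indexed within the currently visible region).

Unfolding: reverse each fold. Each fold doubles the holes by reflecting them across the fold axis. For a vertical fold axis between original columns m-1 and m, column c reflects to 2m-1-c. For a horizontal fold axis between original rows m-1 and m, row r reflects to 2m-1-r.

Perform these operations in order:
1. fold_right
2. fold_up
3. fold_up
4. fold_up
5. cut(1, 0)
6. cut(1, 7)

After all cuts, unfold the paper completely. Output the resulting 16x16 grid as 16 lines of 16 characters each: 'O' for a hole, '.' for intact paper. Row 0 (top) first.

Op 1 fold_right: fold axis v@8; visible region now rows[0,16) x cols[8,16) = 16x8
Op 2 fold_up: fold axis h@8; visible region now rows[0,8) x cols[8,16) = 8x8
Op 3 fold_up: fold axis h@4; visible region now rows[0,4) x cols[8,16) = 4x8
Op 4 fold_up: fold axis h@2; visible region now rows[0,2) x cols[8,16) = 2x8
Op 5 cut(1, 0): punch at orig (1,8); cuts so far [(1, 8)]; region rows[0,2) x cols[8,16) = 2x8
Op 6 cut(1, 7): punch at orig (1,15); cuts so far [(1, 8), (1, 15)]; region rows[0,2) x cols[8,16) = 2x8
Unfold 1 (reflect across h@2): 4 holes -> [(1, 8), (1, 15), (2, 8), (2, 15)]
Unfold 2 (reflect across h@4): 8 holes -> [(1, 8), (1, 15), (2, 8), (2, 15), (5, 8), (5, 15), (6, 8), (6, 15)]
Unfold 3 (reflect across h@8): 16 holes -> [(1, 8), (1, 15), (2, 8), (2, 15), (5, 8), (5, 15), (6, 8), (6, 15), (9, 8), (9, 15), (10, 8), (10, 15), (13, 8), (13, 15), (14, 8), (14, 15)]
Unfold 4 (reflect across v@8): 32 holes -> [(1, 0), (1, 7), (1, 8), (1, 15), (2, 0), (2, 7), (2, 8), (2, 15), (5, 0), (5, 7), (5, 8), (5, 15), (6, 0), (6, 7), (6, 8), (6, 15), (9, 0), (9, 7), (9, 8), (9, 15), (10, 0), (10, 7), (10, 8), (10, 15), (13, 0), (13, 7), (13, 8), (13, 15), (14, 0), (14, 7), (14, 8), (14, 15)]

Answer: ................
O......OO......O
O......OO......O
................
................
O......OO......O
O......OO......O
................
................
O......OO......O
O......OO......O
................
................
O......OO......O
O......OO......O
................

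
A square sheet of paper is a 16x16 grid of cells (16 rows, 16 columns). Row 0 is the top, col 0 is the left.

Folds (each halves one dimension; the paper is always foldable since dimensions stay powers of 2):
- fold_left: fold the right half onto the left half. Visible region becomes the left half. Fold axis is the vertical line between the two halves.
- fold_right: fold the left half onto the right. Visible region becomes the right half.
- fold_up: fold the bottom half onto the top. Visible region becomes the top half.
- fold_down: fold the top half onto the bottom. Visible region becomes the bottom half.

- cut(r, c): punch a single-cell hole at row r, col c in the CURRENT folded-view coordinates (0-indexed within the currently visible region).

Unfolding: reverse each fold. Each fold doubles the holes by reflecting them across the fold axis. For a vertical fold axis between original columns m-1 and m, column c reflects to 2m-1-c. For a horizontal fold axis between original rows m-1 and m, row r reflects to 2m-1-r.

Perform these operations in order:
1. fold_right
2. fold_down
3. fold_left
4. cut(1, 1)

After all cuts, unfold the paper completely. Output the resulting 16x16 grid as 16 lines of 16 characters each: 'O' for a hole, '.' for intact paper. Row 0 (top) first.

Op 1 fold_right: fold axis v@8; visible region now rows[0,16) x cols[8,16) = 16x8
Op 2 fold_down: fold axis h@8; visible region now rows[8,16) x cols[8,16) = 8x8
Op 3 fold_left: fold axis v@12; visible region now rows[8,16) x cols[8,12) = 8x4
Op 4 cut(1, 1): punch at orig (9,9); cuts so far [(9, 9)]; region rows[8,16) x cols[8,12) = 8x4
Unfold 1 (reflect across v@12): 2 holes -> [(9, 9), (9, 14)]
Unfold 2 (reflect across h@8): 4 holes -> [(6, 9), (6, 14), (9, 9), (9, 14)]
Unfold 3 (reflect across v@8): 8 holes -> [(6, 1), (6, 6), (6, 9), (6, 14), (9, 1), (9, 6), (9, 9), (9, 14)]

Answer: ................
................
................
................
................
................
.O....O..O....O.
................
................
.O....O..O....O.
................
................
................
................
................
................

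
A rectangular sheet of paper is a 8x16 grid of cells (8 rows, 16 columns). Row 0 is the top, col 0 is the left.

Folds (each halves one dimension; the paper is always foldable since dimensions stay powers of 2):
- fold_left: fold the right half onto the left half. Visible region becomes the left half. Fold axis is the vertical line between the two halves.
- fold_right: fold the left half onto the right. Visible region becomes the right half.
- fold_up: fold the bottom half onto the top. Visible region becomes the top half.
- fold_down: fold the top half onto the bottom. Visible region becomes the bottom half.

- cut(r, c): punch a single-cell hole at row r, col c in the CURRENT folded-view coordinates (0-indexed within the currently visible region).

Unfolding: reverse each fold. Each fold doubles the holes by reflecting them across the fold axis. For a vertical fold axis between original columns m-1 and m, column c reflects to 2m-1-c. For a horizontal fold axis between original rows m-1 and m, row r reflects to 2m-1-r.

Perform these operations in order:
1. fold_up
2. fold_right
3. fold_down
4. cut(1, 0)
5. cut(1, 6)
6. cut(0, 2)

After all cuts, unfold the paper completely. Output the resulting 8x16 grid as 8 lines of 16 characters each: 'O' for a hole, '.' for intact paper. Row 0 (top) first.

Op 1 fold_up: fold axis h@4; visible region now rows[0,4) x cols[0,16) = 4x16
Op 2 fold_right: fold axis v@8; visible region now rows[0,4) x cols[8,16) = 4x8
Op 3 fold_down: fold axis h@2; visible region now rows[2,4) x cols[8,16) = 2x8
Op 4 cut(1, 0): punch at orig (3,8); cuts so far [(3, 8)]; region rows[2,4) x cols[8,16) = 2x8
Op 5 cut(1, 6): punch at orig (3,14); cuts so far [(3, 8), (3, 14)]; region rows[2,4) x cols[8,16) = 2x8
Op 6 cut(0, 2): punch at orig (2,10); cuts so far [(2, 10), (3, 8), (3, 14)]; region rows[2,4) x cols[8,16) = 2x8
Unfold 1 (reflect across h@2): 6 holes -> [(0, 8), (0, 14), (1, 10), (2, 10), (3, 8), (3, 14)]
Unfold 2 (reflect across v@8): 12 holes -> [(0, 1), (0, 7), (0, 8), (0, 14), (1, 5), (1, 10), (2, 5), (2, 10), (3, 1), (3, 7), (3, 8), (3, 14)]
Unfold 3 (reflect across h@4): 24 holes -> [(0, 1), (0, 7), (0, 8), (0, 14), (1, 5), (1, 10), (2, 5), (2, 10), (3, 1), (3, 7), (3, 8), (3, 14), (4, 1), (4, 7), (4, 8), (4, 14), (5, 5), (5, 10), (6, 5), (6, 10), (7, 1), (7, 7), (7, 8), (7, 14)]

Answer: .O.....OO.....O.
.....O....O.....
.....O....O.....
.O.....OO.....O.
.O.....OO.....O.
.....O....O.....
.....O....O.....
.O.....OO.....O.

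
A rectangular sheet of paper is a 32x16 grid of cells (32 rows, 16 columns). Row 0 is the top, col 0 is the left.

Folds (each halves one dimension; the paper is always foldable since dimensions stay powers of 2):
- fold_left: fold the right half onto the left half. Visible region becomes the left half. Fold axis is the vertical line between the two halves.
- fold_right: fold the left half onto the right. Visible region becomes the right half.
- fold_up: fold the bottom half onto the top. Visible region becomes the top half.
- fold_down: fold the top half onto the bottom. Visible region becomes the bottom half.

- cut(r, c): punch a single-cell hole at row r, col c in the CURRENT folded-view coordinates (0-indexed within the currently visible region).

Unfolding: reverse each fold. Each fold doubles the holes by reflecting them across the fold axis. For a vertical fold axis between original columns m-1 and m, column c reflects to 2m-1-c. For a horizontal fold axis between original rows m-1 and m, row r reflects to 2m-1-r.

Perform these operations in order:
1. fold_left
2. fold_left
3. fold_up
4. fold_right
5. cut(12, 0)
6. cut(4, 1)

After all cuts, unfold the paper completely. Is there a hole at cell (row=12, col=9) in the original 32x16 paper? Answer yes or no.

Op 1 fold_left: fold axis v@8; visible region now rows[0,32) x cols[0,8) = 32x8
Op 2 fold_left: fold axis v@4; visible region now rows[0,32) x cols[0,4) = 32x4
Op 3 fold_up: fold axis h@16; visible region now rows[0,16) x cols[0,4) = 16x4
Op 4 fold_right: fold axis v@2; visible region now rows[0,16) x cols[2,4) = 16x2
Op 5 cut(12, 0): punch at orig (12,2); cuts so far [(12, 2)]; region rows[0,16) x cols[2,4) = 16x2
Op 6 cut(4, 1): punch at orig (4,3); cuts so far [(4, 3), (12, 2)]; region rows[0,16) x cols[2,4) = 16x2
Unfold 1 (reflect across v@2): 4 holes -> [(4, 0), (4, 3), (12, 1), (12, 2)]
Unfold 2 (reflect across h@16): 8 holes -> [(4, 0), (4, 3), (12, 1), (12, 2), (19, 1), (19, 2), (27, 0), (27, 3)]
Unfold 3 (reflect across v@4): 16 holes -> [(4, 0), (4, 3), (4, 4), (4, 7), (12, 1), (12, 2), (12, 5), (12, 6), (19, 1), (19, 2), (19, 5), (19, 6), (27, 0), (27, 3), (27, 4), (27, 7)]
Unfold 4 (reflect across v@8): 32 holes -> [(4, 0), (4, 3), (4, 4), (4, 7), (4, 8), (4, 11), (4, 12), (4, 15), (12, 1), (12, 2), (12, 5), (12, 6), (12, 9), (12, 10), (12, 13), (12, 14), (19, 1), (19, 2), (19, 5), (19, 6), (19, 9), (19, 10), (19, 13), (19, 14), (27, 0), (27, 3), (27, 4), (27, 7), (27, 8), (27, 11), (27, 12), (27, 15)]
Holes: [(4, 0), (4, 3), (4, 4), (4, 7), (4, 8), (4, 11), (4, 12), (4, 15), (12, 1), (12, 2), (12, 5), (12, 6), (12, 9), (12, 10), (12, 13), (12, 14), (19, 1), (19, 2), (19, 5), (19, 6), (19, 9), (19, 10), (19, 13), (19, 14), (27, 0), (27, 3), (27, 4), (27, 7), (27, 8), (27, 11), (27, 12), (27, 15)]

Answer: yes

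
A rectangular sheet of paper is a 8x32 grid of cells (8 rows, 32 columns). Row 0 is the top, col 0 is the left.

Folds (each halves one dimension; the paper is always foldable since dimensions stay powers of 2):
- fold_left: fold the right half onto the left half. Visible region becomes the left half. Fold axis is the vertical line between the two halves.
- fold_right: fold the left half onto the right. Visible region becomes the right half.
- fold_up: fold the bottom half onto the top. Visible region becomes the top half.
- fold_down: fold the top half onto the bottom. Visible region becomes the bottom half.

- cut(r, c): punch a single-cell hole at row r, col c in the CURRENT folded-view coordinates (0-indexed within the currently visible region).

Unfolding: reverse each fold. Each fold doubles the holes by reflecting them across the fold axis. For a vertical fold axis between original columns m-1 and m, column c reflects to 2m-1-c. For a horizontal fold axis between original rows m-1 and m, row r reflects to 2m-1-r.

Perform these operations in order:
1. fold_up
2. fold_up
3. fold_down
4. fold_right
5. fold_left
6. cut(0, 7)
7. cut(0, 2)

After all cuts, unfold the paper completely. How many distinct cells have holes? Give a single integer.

Answer: 64

Derivation:
Op 1 fold_up: fold axis h@4; visible region now rows[0,4) x cols[0,32) = 4x32
Op 2 fold_up: fold axis h@2; visible region now rows[0,2) x cols[0,32) = 2x32
Op 3 fold_down: fold axis h@1; visible region now rows[1,2) x cols[0,32) = 1x32
Op 4 fold_right: fold axis v@16; visible region now rows[1,2) x cols[16,32) = 1x16
Op 5 fold_left: fold axis v@24; visible region now rows[1,2) x cols[16,24) = 1x8
Op 6 cut(0, 7): punch at orig (1,23); cuts so far [(1, 23)]; region rows[1,2) x cols[16,24) = 1x8
Op 7 cut(0, 2): punch at orig (1,18); cuts so far [(1, 18), (1, 23)]; region rows[1,2) x cols[16,24) = 1x8
Unfold 1 (reflect across v@24): 4 holes -> [(1, 18), (1, 23), (1, 24), (1, 29)]
Unfold 2 (reflect across v@16): 8 holes -> [(1, 2), (1, 7), (1, 8), (1, 13), (1, 18), (1, 23), (1, 24), (1, 29)]
Unfold 3 (reflect across h@1): 16 holes -> [(0, 2), (0, 7), (0, 8), (0, 13), (0, 18), (0, 23), (0, 24), (0, 29), (1, 2), (1, 7), (1, 8), (1, 13), (1, 18), (1, 23), (1, 24), (1, 29)]
Unfold 4 (reflect across h@2): 32 holes -> [(0, 2), (0, 7), (0, 8), (0, 13), (0, 18), (0, 23), (0, 24), (0, 29), (1, 2), (1, 7), (1, 8), (1, 13), (1, 18), (1, 23), (1, 24), (1, 29), (2, 2), (2, 7), (2, 8), (2, 13), (2, 18), (2, 23), (2, 24), (2, 29), (3, 2), (3, 7), (3, 8), (3, 13), (3, 18), (3, 23), (3, 24), (3, 29)]
Unfold 5 (reflect across h@4): 64 holes -> [(0, 2), (0, 7), (0, 8), (0, 13), (0, 18), (0, 23), (0, 24), (0, 29), (1, 2), (1, 7), (1, 8), (1, 13), (1, 18), (1, 23), (1, 24), (1, 29), (2, 2), (2, 7), (2, 8), (2, 13), (2, 18), (2, 23), (2, 24), (2, 29), (3, 2), (3, 7), (3, 8), (3, 13), (3, 18), (3, 23), (3, 24), (3, 29), (4, 2), (4, 7), (4, 8), (4, 13), (4, 18), (4, 23), (4, 24), (4, 29), (5, 2), (5, 7), (5, 8), (5, 13), (5, 18), (5, 23), (5, 24), (5, 29), (6, 2), (6, 7), (6, 8), (6, 13), (6, 18), (6, 23), (6, 24), (6, 29), (7, 2), (7, 7), (7, 8), (7, 13), (7, 18), (7, 23), (7, 24), (7, 29)]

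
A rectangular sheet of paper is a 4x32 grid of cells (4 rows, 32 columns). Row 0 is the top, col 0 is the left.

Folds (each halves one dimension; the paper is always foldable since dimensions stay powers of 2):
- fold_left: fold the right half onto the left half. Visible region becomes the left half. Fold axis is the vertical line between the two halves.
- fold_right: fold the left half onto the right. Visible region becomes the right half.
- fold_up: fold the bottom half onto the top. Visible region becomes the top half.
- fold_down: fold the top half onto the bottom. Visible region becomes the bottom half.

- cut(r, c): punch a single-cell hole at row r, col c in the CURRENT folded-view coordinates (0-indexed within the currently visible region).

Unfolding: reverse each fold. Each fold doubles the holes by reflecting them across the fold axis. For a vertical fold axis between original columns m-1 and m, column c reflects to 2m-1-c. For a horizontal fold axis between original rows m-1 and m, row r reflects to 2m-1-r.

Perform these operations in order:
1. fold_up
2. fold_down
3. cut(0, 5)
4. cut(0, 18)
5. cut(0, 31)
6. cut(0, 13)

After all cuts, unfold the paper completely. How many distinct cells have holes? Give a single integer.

Answer: 16

Derivation:
Op 1 fold_up: fold axis h@2; visible region now rows[0,2) x cols[0,32) = 2x32
Op 2 fold_down: fold axis h@1; visible region now rows[1,2) x cols[0,32) = 1x32
Op 3 cut(0, 5): punch at orig (1,5); cuts so far [(1, 5)]; region rows[1,2) x cols[0,32) = 1x32
Op 4 cut(0, 18): punch at orig (1,18); cuts so far [(1, 5), (1, 18)]; region rows[1,2) x cols[0,32) = 1x32
Op 5 cut(0, 31): punch at orig (1,31); cuts so far [(1, 5), (1, 18), (1, 31)]; region rows[1,2) x cols[0,32) = 1x32
Op 6 cut(0, 13): punch at orig (1,13); cuts so far [(1, 5), (1, 13), (1, 18), (1, 31)]; region rows[1,2) x cols[0,32) = 1x32
Unfold 1 (reflect across h@1): 8 holes -> [(0, 5), (0, 13), (0, 18), (0, 31), (1, 5), (1, 13), (1, 18), (1, 31)]
Unfold 2 (reflect across h@2): 16 holes -> [(0, 5), (0, 13), (0, 18), (0, 31), (1, 5), (1, 13), (1, 18), (1, 31), (2, 5), (2, 13), (2, 18), (2, 31), (3, 5), (3, 13), (3, 18), (3, 31)]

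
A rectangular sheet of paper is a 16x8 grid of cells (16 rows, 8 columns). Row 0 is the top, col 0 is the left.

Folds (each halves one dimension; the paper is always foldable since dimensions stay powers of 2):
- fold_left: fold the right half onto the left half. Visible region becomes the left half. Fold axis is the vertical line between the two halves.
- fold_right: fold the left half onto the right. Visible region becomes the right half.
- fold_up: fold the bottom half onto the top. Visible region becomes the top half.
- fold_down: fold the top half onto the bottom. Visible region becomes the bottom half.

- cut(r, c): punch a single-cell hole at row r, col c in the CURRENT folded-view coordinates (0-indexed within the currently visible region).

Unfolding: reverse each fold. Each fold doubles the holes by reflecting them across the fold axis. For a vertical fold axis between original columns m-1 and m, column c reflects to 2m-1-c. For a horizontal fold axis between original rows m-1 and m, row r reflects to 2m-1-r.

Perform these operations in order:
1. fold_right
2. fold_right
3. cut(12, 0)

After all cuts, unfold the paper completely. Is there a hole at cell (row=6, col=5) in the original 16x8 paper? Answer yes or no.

Answer: no

Derivation:
Op 1 fold_right: fold axis v@4; visible region now rows[0,16) x cols[4,8) = 16x4
Op 2 fold_right: fold axis v@6; visible region now rows[0,16) x cols[6,8) = 16x2
Op 3 cut(12, 0): punch at orig (12,6); cuts so far [(12, 6)]; region rows[0,16) x cols[6,8) = 16x2
Unfold 1 (reflect across v@6): 2 holes -> [(12, 5), (12, 6)]
Unfold 2 (reflect across v@4): 4 holes -> [(12, 1), (12, 2), (12, 5), (12, 6)]
Holes: [(12, 1), (12, 2), (12, 5), (12, 6)]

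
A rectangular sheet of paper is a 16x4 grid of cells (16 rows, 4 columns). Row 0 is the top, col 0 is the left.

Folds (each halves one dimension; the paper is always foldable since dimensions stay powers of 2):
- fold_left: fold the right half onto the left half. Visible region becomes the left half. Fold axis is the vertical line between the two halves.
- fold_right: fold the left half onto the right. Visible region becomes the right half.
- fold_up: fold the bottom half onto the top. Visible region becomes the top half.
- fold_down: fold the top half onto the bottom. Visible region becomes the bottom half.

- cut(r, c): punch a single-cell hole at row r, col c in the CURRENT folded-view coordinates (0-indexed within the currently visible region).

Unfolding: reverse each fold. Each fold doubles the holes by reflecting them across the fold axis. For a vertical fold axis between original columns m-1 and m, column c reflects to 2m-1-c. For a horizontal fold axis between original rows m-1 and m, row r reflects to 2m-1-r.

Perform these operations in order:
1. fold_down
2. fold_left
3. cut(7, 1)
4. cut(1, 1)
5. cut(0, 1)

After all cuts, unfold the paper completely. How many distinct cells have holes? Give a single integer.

Answer: 12

Derivation:
Op 1 fold_down: fold axis h@8; visible region now rows[8,16) x cols[0,4) = 8x4
Op 2 fold_left: fold axis v@2; visible region now rows[8,16) x cols[0,2) = 8x2
Op 3 cut(7, 1): punch at orig (15,1); cuts so far [(15, 1)]; region rows[8,16) x cols[0,2) = 8x2
Op 4 cut(1, 1): punch at orig (9,1); cuts so far [(9, 1), (15, 1)]; region rows[8,16) x cols[0,2) = 8x2
Op 5 cut(0, 1): punch at orig (8,1); cuts so far [(8, 1), (9, 1), (15, 1)]; region rows[8,16) x cols[0,2) = 8x2
Unfold 1 (reflect across v@2): 6 holes -> [(8, 1), (8, 2), (9, 1), (9, 2), (15, 1), (15, 2)]
Unfold 2 (reflect across h@8): 12 holes -> [(0, 1), (0, 2), (6, 1), (6, 2), (7, 1), (7, 2), (8, 1), (8, 2), (9, 1), (9, 2), (15, 1), (15, 2)]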